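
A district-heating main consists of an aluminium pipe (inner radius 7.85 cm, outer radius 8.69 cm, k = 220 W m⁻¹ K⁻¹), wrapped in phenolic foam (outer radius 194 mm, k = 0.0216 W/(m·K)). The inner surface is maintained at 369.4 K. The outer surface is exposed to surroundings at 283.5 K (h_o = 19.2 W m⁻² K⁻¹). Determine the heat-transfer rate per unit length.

Treat each layer as a resistance in series:
  R'_aluminium = ln(0.0869/0.0785)/(2πk) = 0.1017/(2π·220) = 7.354×10^-5 m·K/W
  R'_phenolic foam = ln(0.194/0.0869)/(2πk) = 0.8031/(2π·0.0216) = 5.917 m·K/W
  R'_conv,out = 1/(2πr h) = 1/(2π·0.194·19.2) = 0.04273 m·K/W
ΣR = 7.354×10^-5 + 5.917 + 0.04273 = 5.960 m·K/W
Q' = ΔT/ΣR = (369.4 K − 283.5 K)/5.960 = 14.4 W/m

Q' = 14.4 W/m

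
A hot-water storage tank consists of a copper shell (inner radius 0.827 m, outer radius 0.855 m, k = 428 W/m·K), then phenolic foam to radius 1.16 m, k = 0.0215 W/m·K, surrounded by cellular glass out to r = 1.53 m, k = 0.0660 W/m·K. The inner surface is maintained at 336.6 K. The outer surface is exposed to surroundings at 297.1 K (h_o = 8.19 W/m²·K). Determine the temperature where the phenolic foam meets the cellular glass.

T = 304.3 K

Series thermal resistances, inner to outer:
  R_copper = (1/0.827 − 1/0.855)/(4πk) = 0.03960/(4π·428) = 7.363×10^-6 K/W
  R_phenolic foam = (1/0.855 − 1/1.16)/(4πk) = 0.3075/(4π·0.0215) = 1.138 K/W
  R_cellular glass = (1/1.16 − 1/1.53)/(4πk) = 0.2085/(4π·0.0660) = 0.2514 K/W
  R_conv,out = 1/(4πr²h) = 1/(4π·1.53²·8.19) = 0.004151 K/W
ΣR = 7.363×10^-6 + 1.138 + 0.2514 + 0.004151 = 1.394 K/W
Q = ΔT/ΣR = (336.6 K − 297.1 K)/1.394 = 28.34 W
From the inner boundary to the phenolic foam/cellular glass interface, ΣR_partial = 1.138 K/W.
T_interface = T_in − Q·ΣR_partial = 336.6 K − (28.34)(1.138) = 304.3 K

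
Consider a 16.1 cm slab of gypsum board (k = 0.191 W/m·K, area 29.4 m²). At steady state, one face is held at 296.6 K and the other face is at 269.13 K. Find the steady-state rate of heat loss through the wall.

Q = kA·ΔT/L = 0.191 × 29.4 × |296.6 K − 269.13 K| / 0.161 = 958 W

Q = 958 W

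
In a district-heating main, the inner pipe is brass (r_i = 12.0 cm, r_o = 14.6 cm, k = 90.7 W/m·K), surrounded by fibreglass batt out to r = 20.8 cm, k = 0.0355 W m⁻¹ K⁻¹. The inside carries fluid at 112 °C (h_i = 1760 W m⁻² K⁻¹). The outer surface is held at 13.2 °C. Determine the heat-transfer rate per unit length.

Resistance network (inner→outer):
  R'_conv,in = 1/(2πr h) = 1/(2π·0.120·1760) = 7.536×10^-4 m·K/W
  R'_brass = ln(0.146/0.120)/(2πk) = 0.1961/(2π·90.7) = 3.441×10^-4 m·K/W
  R'_fibreglass batt = ln(0.208/0.146)/(2πk) = 0.3539/(2π·0.0355) = 1.587 m·K/W
ΣR = 7.536×10^-4 + 3.441×10^-4 + 1.587 = 1.588 m·K/W
Q' = ΔT/ΣR = (112 °C − 13.2 °C)/1.588 = 62.2 W/m

Q' = 62.2 W/m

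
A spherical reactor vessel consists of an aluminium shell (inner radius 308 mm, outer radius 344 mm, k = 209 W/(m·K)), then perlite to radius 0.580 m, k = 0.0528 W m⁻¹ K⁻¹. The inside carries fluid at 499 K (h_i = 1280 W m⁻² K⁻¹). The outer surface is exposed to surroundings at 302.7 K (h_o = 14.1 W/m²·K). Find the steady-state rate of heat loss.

Q = 109 W

Series thermal resistances, inner to outer:
  R_conv,in = 1/(4πr²h) = 1/(4π·0.308²·1280) = 6.554×10^-4 K/W
  R_aluminium = (1/0.308 − 1/0.344)/(4πk) = 0.3398/(4π·209) = 1.294×10^-4 K/W
  R_perlite = (1/0.344 − 1/0.580)/(4πk) = 1.183/(4π·0.0528) = 1.783 K/W
  R_conv,out = 1/(4πr²h) = 1/(4π·0.580²·14.1) = 0.01678 K/W
ΣR = 6.554×10^-4 + 1.294×10^-4 + 1.783 + 0.01678 = 1.801 K/W
Q = ΔT/ΣR = (499 K − 302.7 K)/1.801 = 109 W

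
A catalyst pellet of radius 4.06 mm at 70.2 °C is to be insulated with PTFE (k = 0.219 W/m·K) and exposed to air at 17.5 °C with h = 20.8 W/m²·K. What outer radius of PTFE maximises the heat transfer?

r_cr = 2.11 cm

For a sphere, r_cr = 2k_ins/h = 2·0.219/20.8 = 0.0211 m = 2.11 cm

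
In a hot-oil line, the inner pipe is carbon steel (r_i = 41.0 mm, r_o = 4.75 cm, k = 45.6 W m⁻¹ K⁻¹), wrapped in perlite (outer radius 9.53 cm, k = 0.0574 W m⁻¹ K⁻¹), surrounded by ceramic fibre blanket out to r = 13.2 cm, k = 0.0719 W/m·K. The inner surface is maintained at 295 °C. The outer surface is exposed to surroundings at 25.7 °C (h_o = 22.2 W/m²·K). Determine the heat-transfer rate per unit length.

Resistance network (inner→outer):
  R'_carbon steel = ln(0.0475/0.0410)/(2πk) = 0.1472/(2π·45.6) = 5.136×10^-4 m·K/W
  R'_perlite = ln(0.0953/0.0475)/(2πk) = 0.6963/(2π·0.0574) = 1.931 m·K/W
  R'_ceramic fibre blanket = ln(0.132/0.0953)/(2πk) = 0.3258/(2π·0.0719) = 0.7211 m·K/W
  R'_conv,out = 1/(2πr h) = 1/(2π·0.132·22.2) = 0.05431 m·K/W
ΣR = 5.136×10^-4 + 1.931 + 0.7211 + 0.05431 = 2.707 m·K/W
Q' = ΔT/ΣR = (295 °C − 25.7 °C)/2.707 = 99.5 W/m

Q' = 99.5 W/m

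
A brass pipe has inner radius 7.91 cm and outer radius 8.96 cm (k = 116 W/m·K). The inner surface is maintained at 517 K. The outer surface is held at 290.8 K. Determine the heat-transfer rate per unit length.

Q' = 1320 kW/m

Q' = 2πk·ΔT/ln(r₂/r₁) = 2π × 116 × 226.2 / ln(0.0896/0.0791) = 1.32×10^6 W/m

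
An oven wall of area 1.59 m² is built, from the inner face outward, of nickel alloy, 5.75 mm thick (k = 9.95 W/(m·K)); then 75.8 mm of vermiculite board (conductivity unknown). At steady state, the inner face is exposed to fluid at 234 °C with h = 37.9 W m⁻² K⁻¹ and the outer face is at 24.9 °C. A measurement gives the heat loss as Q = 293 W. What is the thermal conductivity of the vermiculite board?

k = 0.0684 W/m·K

ΣR = ΔT/Q = |234 − 24.9|/293 = 0.7137 K/W
Known resistances:
  R_conv,in = 1/(hA) = 1/(37.9·1.59) = 0.01659 K/W
  R_nickel alloy = L/(kA) = 0.00575/(9.95·1.59) = 3.635×10^-4 K/W
R_vermiculite board = ΣR − ΣR_known = 0.7137 − 0.01695 = 0.6967 K/W
L/(kA) = 0.6967 ⇒ k = 0.0758/(0.6967·1.59) = 0.0684 W/m·K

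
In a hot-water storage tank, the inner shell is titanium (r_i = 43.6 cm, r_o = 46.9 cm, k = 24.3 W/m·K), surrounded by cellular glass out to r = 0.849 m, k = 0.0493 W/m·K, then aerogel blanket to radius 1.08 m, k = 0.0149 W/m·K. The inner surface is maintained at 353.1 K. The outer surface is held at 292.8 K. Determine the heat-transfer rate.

Q = 20.9 W

Treat each layer as a resistance in series:
  R_titanium = (1/0.436 − 1/0.469)/(4πk) = 0.1614/(4π·24.3) = 5.285×10^-4 K/W
  R_cellular glass = (1/0.469 − 1/0.849)/(4πk) = 0.9543/(4π·0.0493) = 1.540 K/W
  R_aerogel blanket = (1/0.849 − 1/1.08)/(4πk) = 0.2519/(4π·0.0149) = 1.346 K/W
ΣR = 5.285×10^-4 + 1.540 + 1.346 = 2.887 K/W
Q = ΔT/ΣR = (353.1 K − 292.8 K)/2.887 = 20.9 W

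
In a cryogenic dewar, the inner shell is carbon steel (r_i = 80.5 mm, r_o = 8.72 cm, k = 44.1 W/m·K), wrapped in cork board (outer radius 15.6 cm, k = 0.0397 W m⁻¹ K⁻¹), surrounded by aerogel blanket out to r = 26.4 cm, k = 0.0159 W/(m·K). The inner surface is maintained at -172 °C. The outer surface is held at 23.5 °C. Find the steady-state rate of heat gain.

Resistance network (inner→outer):
  R_carbon steel = (1/0.0805 − 1/0.0872)/(4πk) = 0.9545/(4π·44.1) = 0.001722 K/W
  R_cork board = (1/0.0872 − 1/0.156)/(4πk) = 5.058/(4π·0.0397) = 10.14 K/W
  R_aerogel blanket = (1/0.156 − 1/0.264)/(4πk) = 2.622/(4π·0.0159) = 13.12 K/W
ΣR = 0.001722 + 10.14 + 13.12 = 23.26 K/W
Q = ΔT/ΣR = (-172 °C − 23.5 °C)/23.26 = -8.40 W
(Negative Q ⇒ heat flows inward; heat gain = 8.40 W.)

Q = 8.40 W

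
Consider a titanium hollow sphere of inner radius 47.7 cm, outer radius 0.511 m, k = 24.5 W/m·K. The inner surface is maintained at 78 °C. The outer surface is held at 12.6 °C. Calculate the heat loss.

Q = 4πk·ΔT/(1/r₁ − 1/r₂) = 4π × 24.5 × 65.4 / (1/0.477 − 1/0.511) = 1.44×10^5 W

Q = 144 kW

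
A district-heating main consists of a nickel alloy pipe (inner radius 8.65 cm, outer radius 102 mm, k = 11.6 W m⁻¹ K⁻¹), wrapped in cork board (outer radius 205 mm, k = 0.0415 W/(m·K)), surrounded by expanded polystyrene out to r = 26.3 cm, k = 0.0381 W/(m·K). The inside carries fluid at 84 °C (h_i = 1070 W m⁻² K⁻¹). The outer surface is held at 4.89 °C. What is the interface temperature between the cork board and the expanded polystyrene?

Resistance network (inner→outer):
  R'_conv,in = 1/(2πr h) = 1/(2π·0.0865·1070) = 0.001720 m·K/W
  R'_nickel alloy = ln(0.102/0.0865)/(2πk) = 0.1648/(2π·11.6) = 0.002261 m·K/W
  R'_cork board = ln(0.205/0.102)/(2πk) = 0.6980/(2π·0.0415) = 2.677 m·K/W
  R'_expanded polystyrene = ln(0.263/0.205)/(2πk) = 0.2491/(2π·0.0381) = 1.041 m·K/W
ΣR = 0.001720 + 0.002261 + 2.677 + 1.041 = 3.722 m·K/W
Q' = ΔT/ΣR = (84 °C − 4.89 °C)/3.722 = 21.25 W/m
From the inner boundary to the cork board/expanded polystyrene interface, ΣR_partial = 2.681 m·K/W.
T_interface = T_in − Q'·ΣR_partial = 84 °C − (21.25)(2.681) = 27.0 °C

T = 27.0 °C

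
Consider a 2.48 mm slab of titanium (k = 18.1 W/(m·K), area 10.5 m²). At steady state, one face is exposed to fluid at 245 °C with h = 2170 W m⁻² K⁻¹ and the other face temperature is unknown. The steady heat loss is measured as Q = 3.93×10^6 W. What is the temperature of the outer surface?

T_out = 21.2 °C

Series resistances:
  R_conv,in = 1/(hA) = 1/(2170·10.5) = 4.389×10^-5 K/W
  R_titanium = L/(kA) = 0.00248/(18.1·10.5) = 1.305×10^-5 K/W
ΣR = 5.694×10^-5 K/W
ΔT = Q·ΣR = 3.93×10^6 × 5.694×10^-5 = 223.8 K
Heat flows outward, so T_out = T_in − ΔT = 245 − 223.8 = 21.2 °C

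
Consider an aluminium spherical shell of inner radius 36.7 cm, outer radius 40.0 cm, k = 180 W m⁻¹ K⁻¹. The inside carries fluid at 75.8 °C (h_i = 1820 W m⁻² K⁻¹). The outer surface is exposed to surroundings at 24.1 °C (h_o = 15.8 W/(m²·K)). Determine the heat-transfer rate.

Treat each layer as a resistance in series:
  R_conv,in = 1/(4πr²h) = 1/(4π·0.367²·1820) = 3.246×10^-4 K/W
  R_aluminium = (1/0.367 − 1/0.400)/(4πk) = 0.2248/(4π·180) = 9.938×10^-5 K/W
  R_conv,out = 1/(4πr²h) = 1/(4π·0.400²·15.8) = 0.03148 K/W
ΣR = 3.246×10^-4 + 9.938×10^-5 + 0.03148 = 0.03190 K/W
Q = ΔT/ΣR = (75.8 °C − 24.1 °C)/0.03190 = 1620 W

Q = 1620 W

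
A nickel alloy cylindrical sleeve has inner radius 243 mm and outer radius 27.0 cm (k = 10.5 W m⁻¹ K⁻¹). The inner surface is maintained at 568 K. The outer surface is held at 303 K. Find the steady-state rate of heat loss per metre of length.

Q' = 2πk·ΔT/ln(r₂/r₁) = 2π × 10.5 × 265 / ln(0.270/0.243) = 1.66×10^5 W/m

Q' = 166 kW/m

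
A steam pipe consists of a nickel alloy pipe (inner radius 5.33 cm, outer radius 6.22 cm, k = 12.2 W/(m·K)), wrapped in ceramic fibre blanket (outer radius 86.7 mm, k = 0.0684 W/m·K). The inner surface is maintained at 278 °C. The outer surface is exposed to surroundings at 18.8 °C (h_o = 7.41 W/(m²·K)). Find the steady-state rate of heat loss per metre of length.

Q' = 254 W/m

Resistance network (inner→outer):
  R'_nickel alloy = ln(0.0622/0.0533)/(2πk) = 0.1544/(2π·12.2) = 0.002014 m·K/W
  R'_ceramic fibre blanket = ln(0.0867/0.0622)/(2πk) = 0.3321/(2π·0.0684) = 0.7727 m·K/W
  R'_conv,out = 1/(2πr h) = 1/(2π·0.0867·7.41) = 0.2477 m·K/W
ΣR = 0.002014 + 0.7727 + 0.2477 = 1.022 m·K/W
Q' = ΔT/ΣR = (278 °C − 18.8 °C)/1.022 = 254 W/m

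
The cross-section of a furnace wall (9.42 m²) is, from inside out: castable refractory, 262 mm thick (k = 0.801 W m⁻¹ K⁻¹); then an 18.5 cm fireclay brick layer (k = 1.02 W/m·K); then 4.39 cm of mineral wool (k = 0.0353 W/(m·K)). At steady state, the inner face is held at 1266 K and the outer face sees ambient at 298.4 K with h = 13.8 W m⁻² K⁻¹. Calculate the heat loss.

Series thermal resistances, inner to outer:
  R_castable refractory = L/(kA) = 0.262/(0.801·9.42) = 0.03472 K/W
  R_fireclay brick = L/(kA) = 0.185/(1.02·9.42) = 0.01925 K/W
  R_mineral wool = L/(kA) = 0.0439/(0.0353·9.42) = 0.1320 K/W
  R_conv,out = 1/(hA) = 1/(13.8·9.42) = 0.007693 K/W
ΣR = 0.03472 + 0.01925 + 0.1320 + 0.007693 = 0.1937 K/W
Q = ΔT/ΣR = (1266 K − 298.4 K)/0.1937 = 5000 W

Q = 5.00 kW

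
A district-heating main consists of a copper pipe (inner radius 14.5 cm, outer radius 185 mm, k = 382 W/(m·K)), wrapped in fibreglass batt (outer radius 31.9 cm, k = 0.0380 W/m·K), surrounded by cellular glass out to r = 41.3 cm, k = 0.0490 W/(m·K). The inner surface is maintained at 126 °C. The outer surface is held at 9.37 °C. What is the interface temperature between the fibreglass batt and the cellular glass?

T = 40.7 °C

Series thermal resistances, inner to outer:
  R'_copper = ln(0.185/0.145)/(2πk) = 0.2436/(2π·382) = 1.015×10^-4 m·K/W
  R'_fibreglass batt = ln(0.319/0.185)/(2πk) = 0.5448/(2π·0.0380) = 2.282 m·K/W
  R'_cellular glass = ln(0.413/0.319)/(2πk) = 0.2583/(2π·0.0490) = 0.8388 m·K/W
ΣR = 1.015×10^-4 + 2.282 + 0.8388 = 3.121 m·K/W
Q' = ΔT/ΣR = (126 °C − 9.37 °C)/3.121 = 37.37 W/m
From the inner boundary to the fibreglass batt/cellular glass interface, ΣR_partial = 2.282 m·K/W.
T_interface = T_in − Q'·ΣR_partial = 126 °C − (37.37)(2.282) = 40.7 °C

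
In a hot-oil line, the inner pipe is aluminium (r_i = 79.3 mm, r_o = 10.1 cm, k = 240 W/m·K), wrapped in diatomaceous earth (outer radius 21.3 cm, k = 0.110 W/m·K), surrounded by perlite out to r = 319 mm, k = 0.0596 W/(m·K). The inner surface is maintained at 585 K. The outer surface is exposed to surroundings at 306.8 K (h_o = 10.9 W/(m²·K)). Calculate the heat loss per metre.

Resistance network (inner→outer):
  R'_aluminium = ln(0.101/0.0793)/(2πk) = 0.2419/(2π·240) = 1.604×10^-4 m·K/W
  R'_diatomaceous earth = ln(0.213/0.101)/(2πk) = 0.7462/(2π·0.110) = 1.080 m·K/W
  R'_perlite = ln(0.319/0.213)/(2πk) = 0.4039/(2π·0.0596) = 1.079 m·K/W
  R'_conv,out = 1/(2πr h) = 1/(2π·0.319·10.9) = 0.04577 m·K/W
ΣR = 1.604×10^-4 + 1.080 + 1.079 + 0.04577 = 2.205 m·K/W
Q' = ΔT/ΣR = (585 K − 306.8 K)/2.205 = 126 W/m

Q' = 126 W/m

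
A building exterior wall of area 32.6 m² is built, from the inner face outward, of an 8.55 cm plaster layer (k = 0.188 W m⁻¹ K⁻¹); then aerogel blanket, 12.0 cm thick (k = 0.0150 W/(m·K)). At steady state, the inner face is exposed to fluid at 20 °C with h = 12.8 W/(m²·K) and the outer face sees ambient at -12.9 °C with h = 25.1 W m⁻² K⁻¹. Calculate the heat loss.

Series thermal resistances, inner to outer:
  R_conv,in = 1/(hA) = 1/(12.8·32.6) = 0.002396 K/W
  R_plaster = L/(kA) = 0.0855/(0.188·32.6) = 0.01395 K/W
  R_aerogel blanket = L/(kA) = 0.120/(0.0150·32.6) = 0.2454 K/W
  R_conv,out = 1/(hA) = 1/(25.1·32.6) = 0.001222 K/W
ΣR = 0.002396 + 0.01395 + 0.2454 + 0.001222 = 0.2630 K/W
Q = ΔT/ΣR = (20 °C − -12.9 °C)/0.2630 = 125 W

Q = 125 W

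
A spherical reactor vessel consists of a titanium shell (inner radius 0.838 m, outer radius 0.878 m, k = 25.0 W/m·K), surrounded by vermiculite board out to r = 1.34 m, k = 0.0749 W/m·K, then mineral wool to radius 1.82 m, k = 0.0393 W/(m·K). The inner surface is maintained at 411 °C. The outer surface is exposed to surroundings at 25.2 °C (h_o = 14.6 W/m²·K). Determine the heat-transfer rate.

Q = 472 W

Resistance network (inner→outer):
  R_titanium = (1/0.838 − 1/0.878)/(4πk) = 0.05437/(4π·25.0) = 1.730×10^-4 K/W
  R_vermiculite board = (1/0.878 − 1/1.34)/(4πk) = 0.3927/(4π·0.0749) = 0.4172 K/W
  R_mineral wool = (1/1.34 − 1/1.82)/(4πk) = 0.1968/(4π·0.0393) = 0.3985 K/W
  R_conv,out = 1/(4πr²h) = 1/(4π·1.82²·14.6) = 0.001645 K/W
ΣR = 1.730×10^-4 + 0.4172 + 0.3985 + 0.001645 = 0.8175 K/W
Q = ΔT/ΣR = (411 °C − 25.2 °C)/0.8175 = 472 W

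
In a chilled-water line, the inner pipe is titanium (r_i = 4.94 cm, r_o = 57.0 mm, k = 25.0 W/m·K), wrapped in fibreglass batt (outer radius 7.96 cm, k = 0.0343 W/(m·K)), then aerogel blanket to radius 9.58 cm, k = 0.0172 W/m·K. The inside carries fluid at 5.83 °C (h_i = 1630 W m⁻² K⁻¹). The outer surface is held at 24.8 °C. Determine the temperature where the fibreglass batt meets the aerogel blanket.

T = 14.8 °C

Resistance network (inner→outer):
  R'_conv,in = 1/(2πr h) = 1/(2π·0.0494·1630) = 0.001977 m·K/W
  R'_titanium = ln(0.0570/0.0494)/(2πk) = 0.1431/(2π·25.0) = 9.110×10^-4 m·K/W
  R'_fibreglass batt = ln(0.0796/0.0570)/(2πk) = 0.3340/(2π·0.0343) = 1.550 m·K/W
  R'_aerogel blanket = ln(0.0958/0.0796)/(2πk) = 0.1852/(2π·0.0172) = 1.714 m·K/W
ΣR = 0.001977 + 9.110×10^-4 + 1.550 + 1.714 = 3.267 m·K/W
Q' = ΔT/ΣR = (5.83 °C − 24.8 °C)/3.267 = -5.807 W/m
From the inner boundary to the fibreglass batt/aerogel blanket interface, ΣR_partial = 1.553 m·K/W.
T_interface = T_in − Q'·ΣR_partial = 5.83 °C − (-5.807)(1.553) = 14.8 °C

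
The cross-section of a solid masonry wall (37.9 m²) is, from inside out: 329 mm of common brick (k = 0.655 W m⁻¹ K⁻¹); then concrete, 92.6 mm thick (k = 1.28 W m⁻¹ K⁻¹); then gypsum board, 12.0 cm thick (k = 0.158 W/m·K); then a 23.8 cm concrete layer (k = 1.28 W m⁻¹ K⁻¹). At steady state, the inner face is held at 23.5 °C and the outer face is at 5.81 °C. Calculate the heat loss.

Q = 441 W

Series thermal resistances, inner to outer:
  R_common brick = L/(kA) = 0.329/(0.655·37.9) = 0.01325 K/W
  R_concrete = L/(kA) = 0.0926/(1.28·37.9) = 0.001909 K/W
  R_gypsum board = L/(kA) = 0.120/(0.158·37.9) = 0.02004 K/W
  R_concrete = L/(kA) = 0.238/(1.28·37.9) = 0.004906 K/W
ΣR = 0.01325 + 0.001909 + 0.02004 + 0.004906 = 0.04011 K/W
Q = ΔT/ΣR = (23.5 °C − 5.81 °C)/0.04011 = 441 W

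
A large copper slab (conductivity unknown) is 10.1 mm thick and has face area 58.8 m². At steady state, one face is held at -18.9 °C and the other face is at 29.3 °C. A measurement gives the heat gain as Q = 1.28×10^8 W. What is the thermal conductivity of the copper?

k = 456 W/m·K

ΣR = ΔT/Q = |-18.9 − 29.3|/1.28×10^8 = 3.766×10^-7 K/W
L/(kA) = 3.766×10^-7 ⇒ k = 0.0101/(3.766×10^-7·58.8) = 456 W/m·K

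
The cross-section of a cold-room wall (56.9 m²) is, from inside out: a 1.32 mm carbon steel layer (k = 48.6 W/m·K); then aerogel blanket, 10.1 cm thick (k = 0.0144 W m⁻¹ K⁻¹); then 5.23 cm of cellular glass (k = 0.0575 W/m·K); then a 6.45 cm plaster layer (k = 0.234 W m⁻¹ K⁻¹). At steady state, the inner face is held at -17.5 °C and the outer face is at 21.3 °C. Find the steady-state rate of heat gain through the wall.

Series thermal resistances, inner to outer:
  R_carbon steel = L/(kA) = 0.00132/(48.6·56.9) = 4.773×10^-7 K/W
  R_aerogel blanket = L/(kA) = 0.101/(0.0144·56.9) = 0.1233 K/W
  R_cellular glass = L/(kA) = 0.0523/(0.0575·56.9) = 0.01599 K/W
  R_plaster = L/(kA) = 0.0645/(0.234·56.9) = 0.004844 K/W
ΣR = 4.773×10^-7 + 0.1233 + 0.01599 + 0.004844 = 0.1441 K/W
Q = ΔT/ΣR = (-17.5 °C − 21.3 °C)/0.1441 = -269 W
(Negative Q ⇒ heat flows inward; heat gain = 269 W.)

Q = 269 W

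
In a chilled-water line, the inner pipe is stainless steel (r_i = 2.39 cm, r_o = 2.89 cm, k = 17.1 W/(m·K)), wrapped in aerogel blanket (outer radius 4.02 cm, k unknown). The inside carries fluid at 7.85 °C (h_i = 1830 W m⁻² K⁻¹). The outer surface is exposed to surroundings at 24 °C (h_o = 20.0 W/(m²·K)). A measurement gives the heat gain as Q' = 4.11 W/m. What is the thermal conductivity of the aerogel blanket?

k = 0.0141 W/m·K

ΣR = ΔT/Q' = |7.85 − 24|/4.11 = 3.929 m·K/W
Known resistances:
  R'_conv,in = 1/(2πr h) = 1/(2π·0.0239·1830) = 0.003639 m·K/W
  R'_stainless steel = ln(0.0289/0.0239)/(2πk) = 0.1900/(2π·17.1) = 0.001768 m·K/W
  R'_conv,out = 1/(2πr h) = 1/(2π·0.0402·20.0) = 0.1980 m·K/W
R_aerogel blanket = ΣR − ΣR_known = 3.929 − 0.2034 = 3.726 m·K/W
ln(r₂/r₁)/(2πk) = 3.726 ⇒ k = 0.3300/(2π·3.726) = 0.0141 W/m·K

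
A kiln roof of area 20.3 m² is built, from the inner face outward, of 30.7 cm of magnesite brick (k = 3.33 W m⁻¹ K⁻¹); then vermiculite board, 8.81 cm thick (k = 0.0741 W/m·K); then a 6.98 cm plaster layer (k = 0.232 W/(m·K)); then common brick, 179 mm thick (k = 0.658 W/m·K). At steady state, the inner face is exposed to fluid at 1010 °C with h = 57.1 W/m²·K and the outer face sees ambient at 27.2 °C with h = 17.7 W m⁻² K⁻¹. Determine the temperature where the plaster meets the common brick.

Resistance network (inner→outer):
  R_conv,in = 1/(hA) = 1/(57.1·20.3) = 8.627×10^-4 K/W
  R_magnesite brick = L/(kA) = 0.307/(3.33·20.3) = 0.004541 K/W
  R_vermiculite board = L/(kA) = 0.0881/(0.0741·20.3) = 0.05857 K/W
  R_plaster = L/(kA) = 0.0698/(0.232·20.3) = 0.01482 K/W
  R_common brick = L/(kA) = 0.179/(0.658·20.3) = 0.01340 K/W
  R_conv,out = 1/(hA) = 1/(17.7·20.3) = 0.002783 K/W
ΣR = 8.627×10^-4 + 0.004541 + 0.05857 + 0.01482 + 0.01340 + 0.002783 = 0.09498 K/W
Q = ΔT/ΣR = (1010 °C − 27.2 °C)/0.09498 = 10350 W
From the inner boundary to the plaster/common brick interface, ΣR_partial = 0.07879 K/W.
T_interface = T_in − Q·ΣR_partial = 1010 °C − (10350)(0.07879) = 195 °C

T = 195 °C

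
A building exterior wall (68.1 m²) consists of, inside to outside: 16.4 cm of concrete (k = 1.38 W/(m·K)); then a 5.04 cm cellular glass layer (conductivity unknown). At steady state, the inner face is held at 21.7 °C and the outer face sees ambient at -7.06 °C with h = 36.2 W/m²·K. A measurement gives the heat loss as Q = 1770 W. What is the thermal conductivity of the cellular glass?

ΣR = ΔT/Q = |21.7 − -7.06|/1770 = 0.01625 K/W
Known resistances:
  R_concrete = L/(kA) = 0.164/(1.38·68.1) = 0.001745 K/W
  R_conv,out = 1/(hA) = 1/(36.2·68.1) = 4.056×10^-4 K/W
R_cellular glass = ΣR − ΣR_known = 0.01625 − 0.002151 = 0.01410 K/W
L/(kA) = 0.01410 ⇒ k = 0.0504/(0.01410·68.1) = 0.0525 W/m·K

k = 0.0525 W/m·K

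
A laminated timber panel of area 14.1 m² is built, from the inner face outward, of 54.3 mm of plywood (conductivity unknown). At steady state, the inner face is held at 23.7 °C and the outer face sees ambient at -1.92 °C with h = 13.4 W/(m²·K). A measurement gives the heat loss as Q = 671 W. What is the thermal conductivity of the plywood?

k = 0.117 W/m·K

ΣR = ΔT/Q = |23.7 − -1.92|/671 = 0.03818 K/W
Known resistances:
  R_conv,out = 1/(hA) = 1/(13.4·14.1) = 0.005293 K/W
R_plywood = ΣR − ΣR_known = 0.03818 − 0.005293 = 0.03289 K/W
L/(kA) = 0.03289 ⇒ k = 0.0543/(0.03289·14.1) = 0.117 W/m·K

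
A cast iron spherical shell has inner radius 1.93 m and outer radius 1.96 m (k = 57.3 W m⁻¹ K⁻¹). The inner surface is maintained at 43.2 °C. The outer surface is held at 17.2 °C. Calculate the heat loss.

Q = 2360 kW

Q = 4πk·ΔT/(1/r₁ − 1/r₂) = 4π × 57.3 × 26 / (1/1.93 − 1/1.96) = 2.36×10^6 W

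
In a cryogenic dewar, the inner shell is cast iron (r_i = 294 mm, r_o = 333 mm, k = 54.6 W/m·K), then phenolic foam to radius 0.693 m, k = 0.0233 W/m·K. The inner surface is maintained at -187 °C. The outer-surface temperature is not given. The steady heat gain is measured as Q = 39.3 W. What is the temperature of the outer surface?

Sum the resistances:
  R_cast iron = (1/0.294 − 1/0.333)/(4πk) = 0.3984/(4π·54.6) = 5.806×10^-4 K/W
  R_phenolic foam = (1/0.333 − 1/0.693)/(4πk) = 1.560/(4π·0.0233) = 5.328 K/W
ΣR = 5.329 K/W
ΔT = Q·ΣR = 39.3 × 5.329 = 209.4 K
Heat flows inward, so T_out = T_in + ΔT = -187 + 209.4 = 22.4 °C

T_out = 22.4 °C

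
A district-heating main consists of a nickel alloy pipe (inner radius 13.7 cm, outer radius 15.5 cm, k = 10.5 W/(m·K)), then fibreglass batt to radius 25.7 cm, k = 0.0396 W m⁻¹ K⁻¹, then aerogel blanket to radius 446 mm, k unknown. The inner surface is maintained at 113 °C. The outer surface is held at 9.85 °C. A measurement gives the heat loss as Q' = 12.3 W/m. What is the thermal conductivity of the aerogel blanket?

ΣR = ΔT/Q' = |113 − 9.85|/12.3 = 8.386 m·K/W
Known resistances:
  R'_nickel alloy = ln(0.155/0.137)/(2πk) = 0.1234/(2π·10.5) = 0.001871 m·K/W
  R'_fibreglass batt = ln(0.257/0.155)/(2πk) = 0.5057/(2π·0.0396) = 2.032 m·K/W
R_aerogel blanket = ΣR − ΣR_known = 8.386 − 2.034 = 6.352 m·K/W
ln(r₂/r₁)/(2πk) = 6.352 ⇒ k = 0.5512/(2π·6.352) = 0.0138 W/m·K

k = 0.0138 W/m·K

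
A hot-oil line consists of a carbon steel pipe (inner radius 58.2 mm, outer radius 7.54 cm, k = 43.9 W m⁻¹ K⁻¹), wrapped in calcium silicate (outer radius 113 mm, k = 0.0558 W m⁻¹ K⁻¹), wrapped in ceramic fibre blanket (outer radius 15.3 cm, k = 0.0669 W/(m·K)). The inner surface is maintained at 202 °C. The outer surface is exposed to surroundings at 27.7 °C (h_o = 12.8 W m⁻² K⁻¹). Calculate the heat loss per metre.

Resistance network (inner→outer):
  R'_carbon steel = ln(0.0754/0.0582)/(2πk) = 0.2589/(2π·43.9) = 9.387×10^-4 m·K/W
  R'_calcium silicate = ln(0.113/0.0754)/(2πk) = 0.4046/(2π·0.0558) = 1.154 m·K/W
  R'_ceramic fibre blanket = ln(0.153/0.113)/(2πk) = 0.3031/(2π·0.0669) = 0.7210 m·K/W
  R'_conv,out = 1/(2πr h) = 1/(2π·0.153·12.8) = 0.08127 m·K/W
ΣR = 9.387×10^-4 + 1.154 + 0.7210 + 0.08127 = 1.957 m·K/W
Q' = ΔT/ΣR = (202 °C − 27.7 °C)/1.957 = 89.1 W/m

Q' = 89.1 W/m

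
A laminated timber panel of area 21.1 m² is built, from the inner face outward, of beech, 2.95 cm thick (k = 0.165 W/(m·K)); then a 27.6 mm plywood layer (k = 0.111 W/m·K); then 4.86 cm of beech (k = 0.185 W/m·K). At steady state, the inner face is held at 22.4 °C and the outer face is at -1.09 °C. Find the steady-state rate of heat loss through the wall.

Series thermal resistances, inner to outer:
  R_beech = L/(kA) = 0.0295/(0.165·21.1) = 0.008473 K/W
  R_plywood = L/(kA) = 0.0276/(0.111·21.1) = 0.01178 K/W
  R_beech = L/(kA) = 0.0486/(0.185·21.1) = 0.01245 K/W
ΣR = 0.008473 + 0.01178 + 0.01245 = 0.03270 K/W
Q = ΔT/ΣR = (22.4 °C − -1.09 °C)/0.03270 = 718 W

Q = 718 W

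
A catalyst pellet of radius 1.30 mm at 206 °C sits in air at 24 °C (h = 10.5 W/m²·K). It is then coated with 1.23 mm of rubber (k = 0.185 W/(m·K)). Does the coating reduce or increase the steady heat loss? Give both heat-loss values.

increases: 0.0406 → 0.135 W

Critical radius for a sphere: r_cr = 2k/h = 0.0352 m = 3.52 cm.
Outer radius after coating: r₂ = 0.00130 + 0.00123 = 0.00253 m.
Since r₁ < r_cr and r₂ ≤ r_cr, the coating moves toward the maximum at r_cr — heat loss rises.
Bare: R = 1/(4πr₁²h) = 4485 K/W; Q = 182/4485 = 0.0406 W.
Coated: R = R_cond + R_conv = 1345 K/W; Q = 182/1345 = 0.135 W.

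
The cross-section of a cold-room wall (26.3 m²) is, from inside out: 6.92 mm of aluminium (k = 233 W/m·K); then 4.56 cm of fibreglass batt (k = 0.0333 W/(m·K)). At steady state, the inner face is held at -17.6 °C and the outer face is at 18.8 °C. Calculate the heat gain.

Q = 699 W

Treat each layer as a resistance in series:
  R_aluminium = L/(kA) = 0.00692/(233·26.3) = 1.129×10^-6 K/W
  R_fibreglass batt = L/(kA) = 0.0456/(0.0333·26.3) = 0.05207 K/W
ΣR = 1.129×10^-6 + 0.05207 = 0.05207 K/W
Q = ΔT/ΣR = (-17.6 °C − 18.8 °C)/0.05207 = -699 W
(Negative Q ⇒ heat flows inward; heat gain = 699 W.)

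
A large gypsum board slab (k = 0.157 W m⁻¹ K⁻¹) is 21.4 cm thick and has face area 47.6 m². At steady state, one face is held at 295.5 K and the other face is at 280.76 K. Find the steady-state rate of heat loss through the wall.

Q = 515 W

Q = kA·ΔT/L = 0.157 × 47.6 × |295.5 K − 280.76 K| / 0.214 = 515 W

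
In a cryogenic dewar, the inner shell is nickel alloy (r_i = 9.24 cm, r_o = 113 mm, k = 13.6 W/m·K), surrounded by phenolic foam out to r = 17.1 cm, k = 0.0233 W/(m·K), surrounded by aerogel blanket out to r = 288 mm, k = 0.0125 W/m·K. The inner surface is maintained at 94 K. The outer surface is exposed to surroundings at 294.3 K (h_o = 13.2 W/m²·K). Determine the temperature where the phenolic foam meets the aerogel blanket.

T = 174.7 K

Resistance network (inner→outer):
  R_nickel alloy = (1/0.0924 − 1/0.113)/(4πk) = 1.973/(4π·13.6) = 0.01154 K/W
  R_phenolic foam = (1/0.113 − 1/0.171)/(4πk) = 3.002/(4π·0.0233) = 10.25 K/W
  R_aerogel blanket = (1/0.171 − 1/0.288)/(4πk) = 2.376/(4π·0.0125) = 15.12 K/W
  R_conv,out = 1/(4πr²h) = 1/(4π·0.288²·13.2) = 0.07268 K/W
ΣR = 0.01154 + 10.25 + 15.12 + 0.07268 = 25.45 K/W
Q = ΔT/ΣR = (94 K − 294.3 K)/25.45 = -7.870 W
From the inner boundary to the phenolic foam/aerogel blanket interface, ΣR_partial = 10.26 K/W.
T_interface = T_in − Q·ΣR_partial = 94 K − (-7.870)(10.26) = 174.7 K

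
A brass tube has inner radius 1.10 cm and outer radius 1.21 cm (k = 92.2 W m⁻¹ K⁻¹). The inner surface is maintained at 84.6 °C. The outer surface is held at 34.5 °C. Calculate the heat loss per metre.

Q' = 305 kW/m

Q' = 2πk·ΔT/ln(r₂/r₁) = 2π × 92.2 × 50.1 / ln(0.0121/0.0110) = 3.05×10^5 W/m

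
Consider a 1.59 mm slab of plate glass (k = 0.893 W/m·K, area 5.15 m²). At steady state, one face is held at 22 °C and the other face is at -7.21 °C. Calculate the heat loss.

Q = 84.5 kW

Q = kA·ΔT/L = 0.893 × 5.15 × |22 °C − -7.21 °C| / 0.00159 = 84500 W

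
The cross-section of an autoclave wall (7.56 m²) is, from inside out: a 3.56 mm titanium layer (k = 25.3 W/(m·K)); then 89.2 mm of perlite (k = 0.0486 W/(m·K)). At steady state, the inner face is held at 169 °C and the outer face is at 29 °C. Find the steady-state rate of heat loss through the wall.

Q = 577 W

Resistance network (inner→outer):
  R_titanium = L/(kA) = 0.00356/(25.3·7.56) = 1.861×10^-5 K/W
  R_perlite = L/(kA) = 0.0892/(0.0486·7.56) = 0.2428 K/W
ΣR = 1.861×10^-5 + 0.2428 = 0.2428 K/W
Q = ΔT/ΣR = (169 °C − 29 °C)/0.2428 = 577 W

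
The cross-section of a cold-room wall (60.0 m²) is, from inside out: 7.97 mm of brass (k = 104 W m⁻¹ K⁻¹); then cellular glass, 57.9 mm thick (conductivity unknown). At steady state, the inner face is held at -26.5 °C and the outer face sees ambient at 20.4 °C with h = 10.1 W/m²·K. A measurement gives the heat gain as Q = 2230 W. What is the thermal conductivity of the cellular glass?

ΣR = ΔT/Q = |-26.5 − 20.4|/2230 = 0.02103 K/W
Known resistances:
  R_brass = L/(kA) = 0.00797/(104·60.0) = 1.277×10^-6 K/W
  R_conv,out = 1/(hA) = 1/(10.1·60.0) = 0.001650 K/W
R_cellular glass = ΣR − ΣR_known = 0.02103 − 0.001651 = 0.01938 K/W
L/(kA) = 0.01938 ⇒ k = 0.0579/(0.01938·60.0) = 0.0498 W/m·K

k = 0.0498 W/m·K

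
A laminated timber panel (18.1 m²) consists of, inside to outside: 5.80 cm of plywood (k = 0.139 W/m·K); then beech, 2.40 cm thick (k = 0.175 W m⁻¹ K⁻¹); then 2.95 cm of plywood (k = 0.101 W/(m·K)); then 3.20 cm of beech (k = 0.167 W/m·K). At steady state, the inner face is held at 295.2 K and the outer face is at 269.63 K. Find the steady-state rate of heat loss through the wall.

Q = 446 W

Treat each layer as a resistance in series:
  R_plywood = L/(kA) = 0.0580/(0.139·18.1) = 0.02305 K/W
  R_beech = L/(kA) = 0.0240/(0.175·18.1) = 0.007577 K/W
  R_plywood = L/(kA) = 0.0295/(0.101·18.1) = 0.01614 K/W
  R_beech = L/(kA) = 0.0320/(0.167·18.1) = 0.01059 K/W
ΣR = 0.02305 + 0.007577 + 0.01614 + 0.01059 = 0.05736 K/W
Q = ΔT/ΣR = (295.2 K − 269.63 K)/0.05736 = 446 W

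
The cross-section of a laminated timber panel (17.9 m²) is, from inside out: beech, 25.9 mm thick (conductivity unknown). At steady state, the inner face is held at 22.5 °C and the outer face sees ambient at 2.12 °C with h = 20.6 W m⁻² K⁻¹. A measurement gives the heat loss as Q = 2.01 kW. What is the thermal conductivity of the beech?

ΣR = ΔT/Q = |22.5 − 2.12|/2010 = 0.01014 K/W
Known resistances:
  R_conv,out = 1/(hA) = 1/(20.6·17.9) = 0.002712 K/W
R_beech = ΣR − ΣR_known = 0.01014 − 0.002712 = 0.007428 K/W
L/(kA) = 0.007428 ⇒ k = 0.0259/(0.007428·17.9) = 0.195 W/m·K

k = 0.195 W/m·K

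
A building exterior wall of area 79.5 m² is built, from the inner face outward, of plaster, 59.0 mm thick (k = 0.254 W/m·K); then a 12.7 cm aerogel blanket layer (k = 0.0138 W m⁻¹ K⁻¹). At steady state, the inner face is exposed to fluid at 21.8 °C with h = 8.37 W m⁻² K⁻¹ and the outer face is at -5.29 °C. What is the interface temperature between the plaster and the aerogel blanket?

Series thermal resistances, inner to outer:
  R_conv,in = 1/(hA) = 1/(8.37·79.5) = 0.001503 K/W
  R_plaster = L/(kA) = 0.0590/(0.254·79.5) = 0.002922 K/W
  R_aerogel blanket = L/(kA) = 0.127/(0.0138·79.5) = 0.1158 K/W
ΣR = 0.001503 + 0.002922 + 0.1158 = 0.1202 K/W
Q = ΔT/ΣR = (21.8 °C − -5.29 °C)/0.1202 = 225.4 W
From the inner boundary to the plaster/aerogel blanket interface, ΣR_partial = 0.004425 K/W.
T_interface = T_in − Q·ΣR_partial = 21.8 °C − (225.4)(0.004425) = 20.8 °C

T = 20.8 °C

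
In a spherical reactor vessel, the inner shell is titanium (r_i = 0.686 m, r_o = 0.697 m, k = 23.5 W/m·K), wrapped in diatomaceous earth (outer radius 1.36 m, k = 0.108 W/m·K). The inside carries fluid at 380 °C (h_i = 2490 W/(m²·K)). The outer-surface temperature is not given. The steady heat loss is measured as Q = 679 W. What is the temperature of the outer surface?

Series resistances:
  R_conv,in = 1/(4πr²h) = 1/(4π·0.686²·2490) = 6.791×10^-5 K/W
  R_titanium = (1/0.686 − 1/0.697)/(4πk) = 0.02301/(4π·23.5) = 7.790×10^-5 K/W
  R_diatomaceous earth = (1/0.697 − 1/1.36)/(4πk) = 0.6994/(4π·0.108) = 0.5154 K/W
ΣR = 0.5155 K/W
ΔT = Q·ΣR = 679 × 0.5155 = 350.0 K
Heat flows outward, so T_out = T_in − ΔT = 380 − 350.0 = 30.0 °C

T_out = 30.0 °C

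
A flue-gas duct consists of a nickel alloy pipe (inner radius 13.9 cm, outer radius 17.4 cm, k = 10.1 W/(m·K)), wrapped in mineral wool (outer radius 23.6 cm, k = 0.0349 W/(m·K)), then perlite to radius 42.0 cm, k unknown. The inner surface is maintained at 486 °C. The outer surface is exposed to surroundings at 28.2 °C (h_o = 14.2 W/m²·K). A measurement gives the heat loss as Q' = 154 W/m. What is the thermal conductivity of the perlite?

k = 0.0591 W/m·K

ΣR = ΔT/Q' = |486 − 28.2|/154 = 2.973 m·K/W
Known resistances:
  R'_nickel alloy = ln(0.174/0.139)/(2πk) = 0.2246/(2π·10.1) = 0.003539 m·K/W
  R'_mineral wool = ln(0.236/0.174)/(2πk) = 0.3048/(2π·0.0349) = 1.390 m·K/W
  R'_conv,out = 1/(2πr h) = 1/(2π·0.420·14.2) = 0.02669 m·K/W
R_perlite = ΣR − ΣR_known = 2.973 − 1.420 = 1.553 m·K/W
ln(r₂/r₁)/(2πk) = 1.553 ⇒ k = 0.5764/(2π·1.553) = 0.0591 W/m·K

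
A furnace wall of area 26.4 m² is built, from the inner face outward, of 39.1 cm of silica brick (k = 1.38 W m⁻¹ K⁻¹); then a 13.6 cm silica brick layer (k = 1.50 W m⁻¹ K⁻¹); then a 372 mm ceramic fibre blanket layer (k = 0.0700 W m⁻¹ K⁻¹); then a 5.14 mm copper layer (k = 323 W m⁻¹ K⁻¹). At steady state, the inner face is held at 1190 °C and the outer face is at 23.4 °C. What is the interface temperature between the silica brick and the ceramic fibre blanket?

Resistance network (inner→outer):
  R_silica brick = L/(kA) = 0.391/(1.38·26.4) = 0.01073 K/W
  R_silica brick = L/(kA) = 0.136/(1.50·26.4) = 0.003434 K/W
  R_ceramic fibre blanket = L/(kA) = 0.372/(0.0700·26.4) = 0.2013 K/W
  R_copper = L/(kA) = 0.00514/(323·26.4) = 6.028×10^-7 K/W
ΣR = 0.01073 + 0.003434 + 0.2013 + 6.028×10^-7 = 0.2155 K/W
Q = ΔT/ΣR = (1190 °C − 23.4 °C)/0.2155 = 5413 W
From the inner boundary to the silica brick/ceramic fibre blanket interface, ΣR_partial = 0.01416 K/W.
T_interface = T_in − Q·ΣR_partial = 1190 °C − (5413)(0.01416) = 1113 °C

T = 1113 °C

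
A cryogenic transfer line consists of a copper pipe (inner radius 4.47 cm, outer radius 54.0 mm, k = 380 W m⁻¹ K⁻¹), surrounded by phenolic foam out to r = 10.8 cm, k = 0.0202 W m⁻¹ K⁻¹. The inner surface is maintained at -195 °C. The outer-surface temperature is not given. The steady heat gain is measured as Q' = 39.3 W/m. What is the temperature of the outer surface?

T_out = 19.6 °C

Series resistances:
  R'_copper = ln(0.0540/0.0447)/(2πk) = 0.1890/(2π·380) = 7.916×10^-5 m·K/W
  R'_phenolic foam = ln(0.108/0.0540)/(2πk) = 0.6931/(2π·0.0202) = 5.461 m·K/W
ΣR = 5.461 m·K/W
ΔT = Q'·ΣR = 39.3 × 5.461 = 214.6 K
Heat flows inward, so T_out = T_in + ΔT = -195 + 214.6 = 19.6 °C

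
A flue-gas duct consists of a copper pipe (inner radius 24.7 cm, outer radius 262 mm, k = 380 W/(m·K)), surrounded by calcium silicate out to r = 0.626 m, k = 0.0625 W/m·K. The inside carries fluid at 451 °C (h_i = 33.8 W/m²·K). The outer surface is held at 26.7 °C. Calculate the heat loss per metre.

Resistance network (inner→outer):
  R'_conv,in = 1/(2πr h) = 1/(2π·0.247·33.8) = 0.01906 m·K/W
  R'_copper = ln(0.262/0.247)/(2πk) = 0.05896/(2π·380) = 2.469×10^-5 m·K/W
  R'_calcium silicate = ln(0.626/0.262)/(2πk) = 0.8710/(2π·0.0625) = 2.218 m·K/W
ΣR = 0.01906 + 2.469×10^-5 + 2.218 = 2.237 m·K/W
Q' = ΔT/ΣR = (451 °C − 26.7 °C)/2.237 = 190 W/m

Q' = 190 W/m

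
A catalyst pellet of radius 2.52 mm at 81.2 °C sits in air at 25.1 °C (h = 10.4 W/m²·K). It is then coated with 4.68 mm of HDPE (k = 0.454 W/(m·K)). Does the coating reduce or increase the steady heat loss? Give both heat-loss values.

increases: 0.0466 → 0.291 W

Critical radius for a sphere: r_cr = 2k/h = 0.0873 m = 8.73 cm.
Outer radius after coating: r₂ = 0.00252 + 0.00468 = 0.00720 m.
Since r₁ < r_cr and r₂ ≤ r_cr, the coating moves toward the maximum at r_cr — heat loss rises.
Bare: R = 1/(4πr₁²h) = 1205 K/W; Q = 56.1/1205 = 0.0466 W.
Coated: R = R_cond + R_conv = 192.8 K/W; Q = 56.1/192.8 = 0.291 W.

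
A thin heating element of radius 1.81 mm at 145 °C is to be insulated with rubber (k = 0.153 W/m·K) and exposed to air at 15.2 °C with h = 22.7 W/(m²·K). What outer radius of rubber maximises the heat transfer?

For a cylinder, r_cr = k_ins/h = 0.153/22.7 = 0.00674 m = 0.674 cm

r_cr = 0.674 cm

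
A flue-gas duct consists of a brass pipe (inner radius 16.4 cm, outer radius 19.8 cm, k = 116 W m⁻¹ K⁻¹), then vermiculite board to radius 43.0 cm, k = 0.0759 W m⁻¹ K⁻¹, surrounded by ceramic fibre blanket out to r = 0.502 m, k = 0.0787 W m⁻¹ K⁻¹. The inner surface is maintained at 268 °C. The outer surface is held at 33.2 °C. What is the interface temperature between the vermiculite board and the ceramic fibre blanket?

Series thermal resistances, inner to outer:
  R'_brass = ln(0.198/0.164)/(2πk) = 0.1884/(2π·116) = 2.585×10^-4 m·K/W
  R'_vermiculite board = ln(0.430/0.198)/(2πk) = 0.7755/(2π·0.0759) = 1.626 m·K/W
  R'_ceramic fibre blanket = ln(0.502/0.430)/(2πk) = 0.1548/(2π·0.0787) = 0.3131 m·K/W
ΣR = 2.585×10^-4 + 1.626 + 0.3131 = 1.939 m·K/W
Q' = ΔT/ΣR = (268 °C − 33.2 °C)/1.939 = 121.1 W/m
From the inner boundary to the vermiculite board/ceramic fibre blanket interface, ΣR_partial = 1.626 m·K/W.
T_interface = T_in − Q'·ΣR_partial = 268 °C − (121.1)(1.626) = 71.1 °C

T = 71.1 °C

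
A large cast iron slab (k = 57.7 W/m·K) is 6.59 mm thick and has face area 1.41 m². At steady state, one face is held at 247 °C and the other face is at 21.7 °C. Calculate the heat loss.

Q = 2780 kW

Q = kA·ΔT/L = 57.7 × 1.41 × |247 °C − 21.7 °C| / 0.00659 = 2.78×10^6 W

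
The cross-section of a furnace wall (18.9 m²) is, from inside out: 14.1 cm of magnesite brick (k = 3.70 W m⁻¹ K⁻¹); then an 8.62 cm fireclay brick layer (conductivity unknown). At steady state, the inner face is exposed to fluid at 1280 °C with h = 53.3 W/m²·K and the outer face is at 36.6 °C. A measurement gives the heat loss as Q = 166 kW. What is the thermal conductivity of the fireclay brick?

ΣR = ΔT/Q = |1280 − 36.6|/1.66×10^5 = 0.007490 K/W
Known resistances:
  R_conv,in = 1/(hA) = 1/(53.3·18.9) = 9.927×10^-4 K/W
  R_magnesite brick = L/(kA) = 0.141/(3.70·18.9) = 0.002016 K/W
R_fireclay brick = ΣR − ΣR_known = 0.007490 − 0.003009 = 0.004481 K/W
L/(kA) = 0.004481 ⇒ k = 0.0862/(0.004481·18.9) = 1.02 W/m·K

k = 1.02 W/m·K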